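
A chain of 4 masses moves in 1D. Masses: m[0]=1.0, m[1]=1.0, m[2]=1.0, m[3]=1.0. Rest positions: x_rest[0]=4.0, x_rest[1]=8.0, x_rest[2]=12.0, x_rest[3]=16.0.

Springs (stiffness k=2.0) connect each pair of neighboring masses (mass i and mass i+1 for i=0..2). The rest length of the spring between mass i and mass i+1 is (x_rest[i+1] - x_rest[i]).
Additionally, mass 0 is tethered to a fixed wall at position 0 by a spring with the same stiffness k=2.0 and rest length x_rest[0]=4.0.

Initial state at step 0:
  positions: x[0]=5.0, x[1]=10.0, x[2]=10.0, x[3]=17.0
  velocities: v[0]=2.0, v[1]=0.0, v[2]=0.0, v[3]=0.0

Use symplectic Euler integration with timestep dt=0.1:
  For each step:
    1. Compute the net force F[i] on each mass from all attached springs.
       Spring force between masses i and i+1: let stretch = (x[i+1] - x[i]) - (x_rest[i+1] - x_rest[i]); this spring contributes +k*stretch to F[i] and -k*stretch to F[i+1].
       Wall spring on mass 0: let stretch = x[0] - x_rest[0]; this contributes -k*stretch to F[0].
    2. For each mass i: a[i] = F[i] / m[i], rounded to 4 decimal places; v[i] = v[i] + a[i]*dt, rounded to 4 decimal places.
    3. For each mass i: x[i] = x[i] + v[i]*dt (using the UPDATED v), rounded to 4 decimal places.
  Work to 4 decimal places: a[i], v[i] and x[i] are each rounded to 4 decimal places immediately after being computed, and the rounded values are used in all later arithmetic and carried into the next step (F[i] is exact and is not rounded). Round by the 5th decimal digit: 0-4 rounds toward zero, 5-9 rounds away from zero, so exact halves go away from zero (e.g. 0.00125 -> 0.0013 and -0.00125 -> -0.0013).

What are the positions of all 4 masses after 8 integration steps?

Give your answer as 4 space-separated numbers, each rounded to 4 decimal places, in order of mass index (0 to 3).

Step 0: x=[5.0000 10.0000 10.0000 17.0000] v=[2.0000 0.0000 0.0000 0.0000]
Step 1: x=[5.2000 9.9000 10.1400 16.9400] v=[2.0000 -1.0000 1.4000 -0.6000]
Step 2: x=[5.3900 9.7108 10.4112 16.8240] v=[1.9000 -1.8920 2.7120 -1.1600]
Step 3: x=[5.5586 9.4492 10.7967 16.6597] v=[1.6862 -2.6161 3.8545 -1.6426]
Step 4: x=[5.6939 9.1367 11.2725 16.4582] v=[1.3526 -3.1247 4.7576 -2.0152]
Step 5: x=[5.7841 8.7981 11.8093 16.2330] v=[0.9024 -3.3861 5.3676 -2.2523]
Step 6: x=[5.8189 8.4594 12.3743 15.9993] v=[0.3484 -3.3867 5.6501 -2.3370]
Step 7: x=[5.7902 8.1462 12.9335 15.7731] v=[-0.2873 -3.1318 5.5921 -2.2620]
Step 8: x=[5.6928 7.8817 13.4538 15.5701] v=[-0.9741 -2.6455 5.2026 -2.0299]

Answer: 5.6928 7.8817 13.4538 15.5701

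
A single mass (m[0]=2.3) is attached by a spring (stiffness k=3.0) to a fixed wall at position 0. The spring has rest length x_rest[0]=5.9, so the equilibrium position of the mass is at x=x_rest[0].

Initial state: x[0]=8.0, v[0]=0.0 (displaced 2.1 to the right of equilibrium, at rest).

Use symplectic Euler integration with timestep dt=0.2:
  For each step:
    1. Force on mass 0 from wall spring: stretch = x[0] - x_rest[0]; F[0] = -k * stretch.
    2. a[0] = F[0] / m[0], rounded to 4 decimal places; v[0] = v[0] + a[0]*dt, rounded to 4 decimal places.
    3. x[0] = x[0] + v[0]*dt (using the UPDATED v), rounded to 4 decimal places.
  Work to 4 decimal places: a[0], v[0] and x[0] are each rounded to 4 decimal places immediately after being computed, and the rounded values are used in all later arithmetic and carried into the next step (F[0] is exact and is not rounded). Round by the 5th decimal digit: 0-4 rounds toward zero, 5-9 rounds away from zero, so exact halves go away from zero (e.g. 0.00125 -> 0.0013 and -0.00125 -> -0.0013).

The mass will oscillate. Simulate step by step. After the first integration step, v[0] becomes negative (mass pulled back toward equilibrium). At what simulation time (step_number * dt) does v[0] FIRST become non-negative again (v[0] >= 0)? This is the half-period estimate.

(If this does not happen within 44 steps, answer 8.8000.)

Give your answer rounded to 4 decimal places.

Step 0: x=[8.0000] v=[0.0000]
Step 1: x=[7.8904] v=[-0.5478]
Step 2: x=[7.6770] v=[-1.0670]
Step 3: x=[7.3709] v=[-1.5306]
Step 4: x=[6.9880] v=[-1.9143]
Step 5: x=[6.5484] v=[-2.1981]
Step 6: x=[6.0750] v=[-2.3672]
Step 7: x=[5.5924] v=[-2.4129]
Step 8: x=[5.1259] v=[-2.3327]
Step 9: x=[4.6997] v=[-2.1308]
Step 10: x=[4.3362] v=[-1.8177]
Step 11: x=[4.0542] v=[-1.4098]
Step 12: x=[3.8685] v=[-0.9283]
Step 13: x=[3.7888] v=[-0.3983]
Step 14: x=[3.8193] v=[0.1524]
First v>=0 after going negative at step 14, time=2.8000

Answer: 2.8000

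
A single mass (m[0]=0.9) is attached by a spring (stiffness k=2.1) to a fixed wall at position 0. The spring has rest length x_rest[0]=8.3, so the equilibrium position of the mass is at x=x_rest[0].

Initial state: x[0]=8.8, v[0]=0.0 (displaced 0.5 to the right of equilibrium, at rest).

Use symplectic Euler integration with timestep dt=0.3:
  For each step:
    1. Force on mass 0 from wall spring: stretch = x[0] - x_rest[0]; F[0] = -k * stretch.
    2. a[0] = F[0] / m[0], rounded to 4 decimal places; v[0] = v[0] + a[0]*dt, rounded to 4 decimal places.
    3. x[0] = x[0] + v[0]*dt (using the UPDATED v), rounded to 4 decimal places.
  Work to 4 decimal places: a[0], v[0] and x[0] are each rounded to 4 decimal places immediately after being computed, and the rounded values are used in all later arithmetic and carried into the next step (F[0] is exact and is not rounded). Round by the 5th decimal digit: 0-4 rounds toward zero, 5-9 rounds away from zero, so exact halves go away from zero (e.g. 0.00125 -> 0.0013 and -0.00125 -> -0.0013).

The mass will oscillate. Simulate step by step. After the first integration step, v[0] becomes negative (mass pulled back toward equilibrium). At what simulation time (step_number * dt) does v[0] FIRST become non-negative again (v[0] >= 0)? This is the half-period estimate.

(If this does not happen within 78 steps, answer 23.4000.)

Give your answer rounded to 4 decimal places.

Step 0: x=[8.8000] v=[0.0000]
Step 1: x=[8.6950] v=[-0.3500]
Step 2: x=[8.5071] v=[-0.6265]
Step 3: x=[8.2757] v=[-0.7715]
Step 4: x=[8.0494] v=[-0.7545]
Step 5: x=[7.8757] v=[-0.5791]
Step 6: x=[7.7911] v=[-0.2821]
Step 7: x=[7.8133] v=[0.0741]
First v>=0 after going negative at step 7, time=2.1000

Answer: 2.1000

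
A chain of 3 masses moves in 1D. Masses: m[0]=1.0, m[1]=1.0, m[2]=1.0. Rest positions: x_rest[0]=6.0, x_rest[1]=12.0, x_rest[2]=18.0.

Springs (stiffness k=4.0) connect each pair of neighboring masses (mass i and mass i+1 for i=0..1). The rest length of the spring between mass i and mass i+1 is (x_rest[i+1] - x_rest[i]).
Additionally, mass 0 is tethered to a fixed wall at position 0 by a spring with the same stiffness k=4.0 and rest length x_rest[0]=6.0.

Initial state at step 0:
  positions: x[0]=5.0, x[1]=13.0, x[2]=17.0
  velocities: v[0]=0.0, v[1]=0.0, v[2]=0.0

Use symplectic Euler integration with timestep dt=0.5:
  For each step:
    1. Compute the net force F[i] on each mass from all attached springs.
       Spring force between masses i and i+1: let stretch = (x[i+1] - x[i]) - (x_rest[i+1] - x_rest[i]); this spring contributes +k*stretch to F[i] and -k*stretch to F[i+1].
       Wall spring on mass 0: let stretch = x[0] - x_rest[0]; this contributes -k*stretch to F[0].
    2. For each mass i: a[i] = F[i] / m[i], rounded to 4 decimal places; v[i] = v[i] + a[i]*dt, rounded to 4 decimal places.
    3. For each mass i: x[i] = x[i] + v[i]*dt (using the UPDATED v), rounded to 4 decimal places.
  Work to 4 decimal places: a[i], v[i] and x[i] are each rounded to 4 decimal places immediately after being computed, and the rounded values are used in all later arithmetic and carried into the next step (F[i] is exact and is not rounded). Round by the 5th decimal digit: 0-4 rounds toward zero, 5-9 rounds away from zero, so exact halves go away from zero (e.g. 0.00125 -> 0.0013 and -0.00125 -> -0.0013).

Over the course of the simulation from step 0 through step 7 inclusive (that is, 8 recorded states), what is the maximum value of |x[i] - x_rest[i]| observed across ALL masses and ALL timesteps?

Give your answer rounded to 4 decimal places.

Step 0: x=[5.0000 13.0000 17.0000] v=[0.0000 0.0000 0.0000]
Step 1: x=[8.0000 9.0000 19.0000] v=[6.0000 -8.0000 4.0000]
Step 2: x=[4.0000 14.0000 17.0000] v=[-8.0000 10.0000 -4.0000]
Step 3: x=[6.0000 12.0000 18.0000] v=[4.0000 -4.0000 2.0000]
Step 4: x=[8.0000 10.0000 19.0000] v=[4.0000 -4.0000 2.0000]
Step 5: x=[4.0000 15.0000 17.0000] v=[-8.0000 10.0000 -4.0000]
Step 6: x=[7.0000 11.0000 19.0000] v=[6.0000 -8.0000 4.0000]
Step 7: x=[7.0000 11.0000 19.0000] v=[0.0000 0.0000 0.0000]
Max displacement = 3.0000

Answer: 3.0000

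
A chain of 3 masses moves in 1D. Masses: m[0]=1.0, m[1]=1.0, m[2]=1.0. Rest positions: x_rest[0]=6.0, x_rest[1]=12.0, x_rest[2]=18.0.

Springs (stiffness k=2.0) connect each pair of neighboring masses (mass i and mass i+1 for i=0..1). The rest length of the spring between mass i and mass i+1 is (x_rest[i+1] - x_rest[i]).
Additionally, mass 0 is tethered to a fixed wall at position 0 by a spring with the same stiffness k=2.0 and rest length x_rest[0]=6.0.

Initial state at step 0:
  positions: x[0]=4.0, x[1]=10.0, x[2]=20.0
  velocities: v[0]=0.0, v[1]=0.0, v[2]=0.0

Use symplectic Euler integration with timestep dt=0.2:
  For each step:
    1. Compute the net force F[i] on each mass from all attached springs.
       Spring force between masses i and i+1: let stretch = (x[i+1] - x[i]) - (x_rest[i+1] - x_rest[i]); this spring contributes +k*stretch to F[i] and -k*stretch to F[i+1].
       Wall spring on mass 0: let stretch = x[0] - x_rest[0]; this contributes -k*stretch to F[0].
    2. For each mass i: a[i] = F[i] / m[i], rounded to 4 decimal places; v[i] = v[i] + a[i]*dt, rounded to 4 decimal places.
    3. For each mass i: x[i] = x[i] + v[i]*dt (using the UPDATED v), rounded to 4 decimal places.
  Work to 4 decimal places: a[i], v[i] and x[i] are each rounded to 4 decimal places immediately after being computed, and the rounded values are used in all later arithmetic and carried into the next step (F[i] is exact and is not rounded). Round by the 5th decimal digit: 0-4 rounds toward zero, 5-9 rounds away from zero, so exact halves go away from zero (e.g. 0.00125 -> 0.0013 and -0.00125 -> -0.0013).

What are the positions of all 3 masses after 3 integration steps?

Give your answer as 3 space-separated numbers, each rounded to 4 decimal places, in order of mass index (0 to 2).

Answer: 4.9549 11.6143 18.3268

Derivation:
Step 0: x=[4.0000 10.0000 20.0000] v=[0.0000 0.0000 0.0000]
Step 1: x=[4.1600 10.3200 19.6800] v=[0.8000 1.6000 -1.6000]
Step 2: x=[4.4800 10.8960 19.0912] v=[1.6000 2.8800 -2.9440]
Step 3: x=[4.9549 11.6143 18.3268] v=[2.3744 3.5917 -3.8221]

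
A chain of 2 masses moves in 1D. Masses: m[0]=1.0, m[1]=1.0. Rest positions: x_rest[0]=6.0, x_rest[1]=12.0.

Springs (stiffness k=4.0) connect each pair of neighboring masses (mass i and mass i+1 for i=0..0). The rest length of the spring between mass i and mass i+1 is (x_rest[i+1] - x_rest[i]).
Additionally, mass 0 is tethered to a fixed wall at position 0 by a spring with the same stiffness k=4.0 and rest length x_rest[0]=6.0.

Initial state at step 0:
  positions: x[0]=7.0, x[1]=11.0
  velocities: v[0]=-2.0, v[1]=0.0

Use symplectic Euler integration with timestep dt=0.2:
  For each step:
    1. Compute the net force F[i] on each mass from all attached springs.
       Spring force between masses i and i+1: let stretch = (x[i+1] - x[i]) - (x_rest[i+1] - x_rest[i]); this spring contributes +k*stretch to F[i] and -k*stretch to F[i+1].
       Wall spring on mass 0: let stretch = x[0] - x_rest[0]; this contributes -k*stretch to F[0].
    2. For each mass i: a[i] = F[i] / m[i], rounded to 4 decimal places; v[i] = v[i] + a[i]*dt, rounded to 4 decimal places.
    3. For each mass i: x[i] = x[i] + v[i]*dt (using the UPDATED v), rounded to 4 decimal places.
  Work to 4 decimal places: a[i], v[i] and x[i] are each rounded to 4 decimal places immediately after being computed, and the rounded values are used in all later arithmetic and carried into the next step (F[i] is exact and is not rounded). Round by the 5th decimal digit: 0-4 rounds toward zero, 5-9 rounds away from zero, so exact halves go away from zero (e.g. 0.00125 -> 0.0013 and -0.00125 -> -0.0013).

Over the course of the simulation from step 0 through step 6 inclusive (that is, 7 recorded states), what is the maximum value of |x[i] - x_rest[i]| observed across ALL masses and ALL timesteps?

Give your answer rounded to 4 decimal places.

Step 0: x=[7.0000 11.0000] v=[-2.0000 0.0000]
Step 1: x=[6.1200 11.3200] v=[-4.4000 1.6000]
Step 2: x=[5.0928 11.7680] v=[-5.1360 2.2400]
Step 3: x=[4.3188 12.1080] v=[-3.8701 1.6998]
Step 4: x=[4.1000 12.1617] v=[-1.0938 0.2684]
Step 5: x=[4.5151 11.8855] v=[2.0756 -1.3810]
Step 6: x=[5.3871 11.3900] v=[4.3598 -2.4773]
Max displacement = 1.9000

Answer: 1.9000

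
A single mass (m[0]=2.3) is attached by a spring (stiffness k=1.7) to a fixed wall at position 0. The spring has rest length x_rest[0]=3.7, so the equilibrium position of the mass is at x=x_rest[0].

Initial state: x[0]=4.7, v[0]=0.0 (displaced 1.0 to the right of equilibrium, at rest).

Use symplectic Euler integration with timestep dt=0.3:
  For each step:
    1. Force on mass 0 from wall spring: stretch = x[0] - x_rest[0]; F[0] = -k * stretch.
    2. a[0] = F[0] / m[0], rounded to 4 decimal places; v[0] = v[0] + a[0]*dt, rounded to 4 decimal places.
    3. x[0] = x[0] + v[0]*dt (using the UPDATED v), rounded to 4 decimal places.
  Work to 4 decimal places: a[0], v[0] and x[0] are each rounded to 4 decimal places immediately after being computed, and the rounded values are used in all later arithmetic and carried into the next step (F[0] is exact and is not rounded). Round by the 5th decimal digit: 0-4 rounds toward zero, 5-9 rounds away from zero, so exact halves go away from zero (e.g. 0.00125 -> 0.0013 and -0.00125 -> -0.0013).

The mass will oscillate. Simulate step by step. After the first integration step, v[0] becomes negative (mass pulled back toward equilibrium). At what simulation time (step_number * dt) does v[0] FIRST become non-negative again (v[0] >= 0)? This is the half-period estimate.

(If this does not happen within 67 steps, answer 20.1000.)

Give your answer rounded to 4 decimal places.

Step 0: x=[4.7000] v=[0.0000]
Step 1: x=[4.6335] v=[-0.2217]
Step 2: x=[4.5049] v=[-0.4287]
Step 3: x=[4.3227] v=[-0.6072]
Step 4: x=[4.0991] v=[-0.7453]
Step 5: x=[3.8490] v=[-0.8338]
Step 6: x=[3.5890] v=[-0.8668]
Step 7: x=[3.3363] v=[-0.8422]
Step 8: x=[3.1078] v=[-0.7616]
Step 9: x=[2.9187] v=[-0.6303]
Step 10: x=[2.7816] v=[-0.4571]
Step 11: x=[2.7056] v=[-0.2535]
Step 12: x=[2.6957] v=[-0.0330]
Step 13: x=[2.7526] v=[0.1897]
First v>=0 after going negative at step 13, time=3.9000

Answer: 3.9000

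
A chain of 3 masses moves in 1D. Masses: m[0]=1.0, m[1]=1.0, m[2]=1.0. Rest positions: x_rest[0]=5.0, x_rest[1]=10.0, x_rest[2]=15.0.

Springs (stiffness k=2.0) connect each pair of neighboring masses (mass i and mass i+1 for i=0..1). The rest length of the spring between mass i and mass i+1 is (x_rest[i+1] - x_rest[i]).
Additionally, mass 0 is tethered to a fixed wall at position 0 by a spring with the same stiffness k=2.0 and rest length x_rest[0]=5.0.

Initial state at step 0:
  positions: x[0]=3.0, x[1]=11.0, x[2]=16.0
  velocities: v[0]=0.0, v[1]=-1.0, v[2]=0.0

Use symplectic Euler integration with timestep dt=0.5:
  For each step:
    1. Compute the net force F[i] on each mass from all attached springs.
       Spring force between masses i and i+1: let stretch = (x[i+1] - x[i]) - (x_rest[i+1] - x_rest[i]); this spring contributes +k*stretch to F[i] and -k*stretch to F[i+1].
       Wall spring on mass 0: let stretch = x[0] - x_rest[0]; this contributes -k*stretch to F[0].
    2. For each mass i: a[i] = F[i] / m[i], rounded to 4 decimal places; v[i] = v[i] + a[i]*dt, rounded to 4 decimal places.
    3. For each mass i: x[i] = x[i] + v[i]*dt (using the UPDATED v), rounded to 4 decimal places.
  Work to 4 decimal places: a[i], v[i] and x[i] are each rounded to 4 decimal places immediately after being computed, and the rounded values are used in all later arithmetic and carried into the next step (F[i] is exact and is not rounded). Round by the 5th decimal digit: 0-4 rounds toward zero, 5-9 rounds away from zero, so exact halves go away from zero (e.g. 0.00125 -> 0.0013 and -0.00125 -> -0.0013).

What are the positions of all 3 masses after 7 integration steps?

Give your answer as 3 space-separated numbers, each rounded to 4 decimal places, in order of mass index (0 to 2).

Step 0: x=[3.0000 11.0000 16.0000] v=[0.0000 -1.0000 0.0000]
Step 1: x=[5.5000 9.0000 16.0000] v=[5.0000 -4.0000 0.0000]
Step 2: x=[7.0000 8.7500 15.0000] v=[3.0000 -0.5000 -2.0000]
Step 3: x=[5.8750 10.7500 13.3750] v=[-2.2500 4.0000 -3.2500]
Step 4: x=[4.2500 11.6250 12.9375] v=[-3.2500 1.7500 -0.8750]
Step 5: x=[4.1875 9.4688 14.3438] v=[-0.1250 -4.3125 2.8125]
Step 6: x=[4.6719 7.1094 15.8126] v=[0.9688 -4.7188 2.9375]
Step 7: x=[4.0391 7.8829 15.4298] v=[-1.2656 1.5469 -0.7657]

Answer: 4.0391 7.8829 15.4298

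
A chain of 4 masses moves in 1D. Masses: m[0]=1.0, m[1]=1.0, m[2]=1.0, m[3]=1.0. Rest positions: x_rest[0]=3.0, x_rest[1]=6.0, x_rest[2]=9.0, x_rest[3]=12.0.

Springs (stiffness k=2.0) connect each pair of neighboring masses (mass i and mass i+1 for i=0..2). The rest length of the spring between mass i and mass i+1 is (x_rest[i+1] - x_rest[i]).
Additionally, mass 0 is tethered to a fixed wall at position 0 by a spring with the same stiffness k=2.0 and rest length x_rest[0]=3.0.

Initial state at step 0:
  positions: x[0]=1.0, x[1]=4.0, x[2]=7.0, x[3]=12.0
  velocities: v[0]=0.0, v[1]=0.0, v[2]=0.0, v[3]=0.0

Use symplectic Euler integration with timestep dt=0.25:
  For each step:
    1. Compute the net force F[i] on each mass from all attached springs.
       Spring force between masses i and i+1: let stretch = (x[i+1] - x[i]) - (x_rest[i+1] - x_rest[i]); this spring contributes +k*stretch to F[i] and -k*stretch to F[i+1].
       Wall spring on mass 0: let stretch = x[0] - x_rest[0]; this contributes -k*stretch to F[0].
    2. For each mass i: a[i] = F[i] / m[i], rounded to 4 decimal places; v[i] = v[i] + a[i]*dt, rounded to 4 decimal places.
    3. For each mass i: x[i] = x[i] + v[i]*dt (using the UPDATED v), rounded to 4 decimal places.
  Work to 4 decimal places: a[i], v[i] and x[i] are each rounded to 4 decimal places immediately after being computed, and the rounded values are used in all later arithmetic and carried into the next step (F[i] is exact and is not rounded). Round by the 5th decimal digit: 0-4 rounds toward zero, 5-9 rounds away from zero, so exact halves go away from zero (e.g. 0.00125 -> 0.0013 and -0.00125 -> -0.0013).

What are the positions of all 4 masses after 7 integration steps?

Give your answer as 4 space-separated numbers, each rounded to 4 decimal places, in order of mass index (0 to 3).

Step 0: x=[1.0000 4.0000 7.0000 12.0000] v=[0.0000 0.0000 0.0000 0.0000]
Step 1: x=[1.2500 4.0000 7.2500 11.7500] v=[1.0000 0.0000 1.0000 -1.0000]
Step 2: x=[1.6875 4.0625 7.6563 11.3125] v=[1.7500 0.2500 1.6250 -1.7500]
Step 3: x=[2.2110 4.2774 8.0704 10.7930] v=[2.0938 0.8594 1.6562 -2.0781]
Step 4: x=[2.7164 4.7081 8.3507 10.3082] v=[2.0215 1.7227 1.1210 -1.9394]
Step 5: x=[3.1312 5.3452 8.4203 9.9537] v=[1.6592 2.5482 0.2785 -1.4182]
Step 6: x=[3.4314 6.0899 8.2972 9.7825] v=[1.2006 2.9788 -0.4924 -0.6849]
Step 7: x=[3.6350 6.7782 8.0839 9.8006] v=[0.8142 2.7532 -0.8534 0.0725]

Answer: 3.6350 6.7782 8.0839 9.8006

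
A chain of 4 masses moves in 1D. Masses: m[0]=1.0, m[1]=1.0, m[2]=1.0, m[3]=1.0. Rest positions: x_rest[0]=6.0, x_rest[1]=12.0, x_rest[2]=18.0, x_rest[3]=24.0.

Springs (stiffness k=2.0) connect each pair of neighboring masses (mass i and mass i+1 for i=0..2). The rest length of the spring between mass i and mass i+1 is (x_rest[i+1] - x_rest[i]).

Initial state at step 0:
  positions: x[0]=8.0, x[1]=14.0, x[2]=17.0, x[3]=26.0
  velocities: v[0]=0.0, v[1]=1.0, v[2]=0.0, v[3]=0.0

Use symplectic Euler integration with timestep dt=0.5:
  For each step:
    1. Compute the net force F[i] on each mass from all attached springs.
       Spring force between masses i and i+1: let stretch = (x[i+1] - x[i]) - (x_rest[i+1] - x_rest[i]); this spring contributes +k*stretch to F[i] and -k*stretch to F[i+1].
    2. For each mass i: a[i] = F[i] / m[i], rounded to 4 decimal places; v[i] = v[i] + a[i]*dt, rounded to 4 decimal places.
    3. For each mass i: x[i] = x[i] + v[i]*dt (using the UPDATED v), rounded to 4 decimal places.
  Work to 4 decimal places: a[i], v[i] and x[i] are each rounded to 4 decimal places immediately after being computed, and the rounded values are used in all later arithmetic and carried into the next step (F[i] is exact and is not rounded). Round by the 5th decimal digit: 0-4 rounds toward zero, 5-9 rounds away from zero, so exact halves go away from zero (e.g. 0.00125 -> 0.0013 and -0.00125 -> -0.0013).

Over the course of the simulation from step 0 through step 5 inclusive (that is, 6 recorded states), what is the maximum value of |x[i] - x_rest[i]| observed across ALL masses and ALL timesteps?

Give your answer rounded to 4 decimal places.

Answer: 3.7500

Derivation:
Step 0: x=[8.0000 14.0000 17.0000 26.0000] v=[0.0000 1.0000 0.0000 0.0000]
Step 1: x=[8.0000 13.0000 20.0000 24.5000] v=[0.0000 -2.0000 6.0000 -3.0000]
Step 2: x=[7.5000 13.0000 21.7500 23.7500] v=[-1.0000 0.0000 3.5000 -1.5000]
Step 3: x=[6.7500 14.6250 20.1250 25.0000] v=[-1.5000 3.2500 -3.2500 2.5000]
Step 4: x=[6.9375 15.0625 18.1875 26.8125] v=[0.3750 0.8750 -3.8750 3.6250]
Step 5: x=[8.1875 13.0000 19.0000 27.3125] v=[2.5000 -4.1250 1.6250 1.0000]
Max displacement = 3.7500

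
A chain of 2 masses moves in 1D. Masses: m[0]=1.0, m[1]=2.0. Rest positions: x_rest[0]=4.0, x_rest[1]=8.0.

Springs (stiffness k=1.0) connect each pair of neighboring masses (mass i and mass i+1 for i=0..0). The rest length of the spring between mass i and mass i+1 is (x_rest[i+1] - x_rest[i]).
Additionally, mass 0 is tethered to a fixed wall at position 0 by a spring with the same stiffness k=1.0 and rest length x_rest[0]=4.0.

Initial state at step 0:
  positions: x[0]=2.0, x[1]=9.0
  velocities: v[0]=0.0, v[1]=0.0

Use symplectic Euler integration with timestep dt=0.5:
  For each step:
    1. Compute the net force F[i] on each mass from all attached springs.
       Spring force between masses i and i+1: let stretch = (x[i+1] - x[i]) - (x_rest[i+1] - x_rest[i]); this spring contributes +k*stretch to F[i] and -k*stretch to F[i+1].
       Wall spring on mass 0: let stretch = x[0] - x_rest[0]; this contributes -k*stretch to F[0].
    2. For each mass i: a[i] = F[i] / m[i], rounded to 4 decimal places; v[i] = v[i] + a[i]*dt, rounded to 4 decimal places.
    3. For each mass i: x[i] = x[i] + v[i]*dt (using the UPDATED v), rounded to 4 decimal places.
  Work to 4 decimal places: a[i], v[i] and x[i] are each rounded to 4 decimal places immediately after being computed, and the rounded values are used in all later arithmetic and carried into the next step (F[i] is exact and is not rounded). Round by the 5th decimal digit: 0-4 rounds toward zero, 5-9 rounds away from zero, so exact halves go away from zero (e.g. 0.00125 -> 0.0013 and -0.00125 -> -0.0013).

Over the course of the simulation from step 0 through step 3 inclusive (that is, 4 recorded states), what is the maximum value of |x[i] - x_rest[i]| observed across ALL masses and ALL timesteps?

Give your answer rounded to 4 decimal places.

Answer: 2.3165

Derivation:
Step 0: x=[2.0000 9.0000] v=[0.0000 0.0000]
Step 1: x=[3.2500 8.6250] v=[2.5000 -0.7500]
Step 2: x=[5.0313 8.0781] v=[3.5625 -1.0938]
Step 3: x=[6.3165 7.6504] v=[2.5703 -0.8555]
Max displacement = 2.3165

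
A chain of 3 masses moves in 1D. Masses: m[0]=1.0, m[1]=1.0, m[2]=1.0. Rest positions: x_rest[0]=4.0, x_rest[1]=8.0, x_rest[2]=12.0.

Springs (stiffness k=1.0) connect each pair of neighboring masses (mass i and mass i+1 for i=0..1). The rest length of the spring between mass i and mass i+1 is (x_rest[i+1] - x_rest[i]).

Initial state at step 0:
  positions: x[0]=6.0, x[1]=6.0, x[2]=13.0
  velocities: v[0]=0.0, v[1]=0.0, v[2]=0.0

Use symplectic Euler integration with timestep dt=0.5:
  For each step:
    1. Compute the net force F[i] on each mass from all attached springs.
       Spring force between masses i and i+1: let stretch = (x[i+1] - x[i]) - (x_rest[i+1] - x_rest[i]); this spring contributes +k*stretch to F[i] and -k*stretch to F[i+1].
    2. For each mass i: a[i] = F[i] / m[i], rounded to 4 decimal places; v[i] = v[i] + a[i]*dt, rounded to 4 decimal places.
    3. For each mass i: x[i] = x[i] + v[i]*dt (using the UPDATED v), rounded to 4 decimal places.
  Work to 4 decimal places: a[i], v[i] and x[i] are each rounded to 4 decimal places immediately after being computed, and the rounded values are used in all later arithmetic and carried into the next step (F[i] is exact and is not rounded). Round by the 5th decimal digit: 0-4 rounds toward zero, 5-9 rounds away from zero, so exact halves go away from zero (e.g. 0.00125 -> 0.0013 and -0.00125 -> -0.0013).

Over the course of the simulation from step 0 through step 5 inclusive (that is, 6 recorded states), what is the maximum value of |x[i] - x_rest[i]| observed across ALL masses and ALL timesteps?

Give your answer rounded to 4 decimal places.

Answer: 2.9219

Derivation:
Step 0: x=[6.0000 6.0000 13.0000] v=[0.0000 0.0000 0.0000]
Step 1: x=[5.0000 7.7500 12.2500] v=[-2.0000 3.5000 -1.5000]
Step 2: x=[3.6875 9.9375 11.3750] v=[-2.6250 4.3750 -1.7500]
Step 3: x=[2.9375 10.9219 11.1406] v=[-1.5000 1.9688 -0.4688]
Step 4: x=[3.1836 9.9649 11.8516] v=[0.4922 -1.9141 1.4219]
Step 5: x=[4.1251 7.7842 13.0909] v=[1.8829 -4.3614 2.4786]
Max displacement = 2.9219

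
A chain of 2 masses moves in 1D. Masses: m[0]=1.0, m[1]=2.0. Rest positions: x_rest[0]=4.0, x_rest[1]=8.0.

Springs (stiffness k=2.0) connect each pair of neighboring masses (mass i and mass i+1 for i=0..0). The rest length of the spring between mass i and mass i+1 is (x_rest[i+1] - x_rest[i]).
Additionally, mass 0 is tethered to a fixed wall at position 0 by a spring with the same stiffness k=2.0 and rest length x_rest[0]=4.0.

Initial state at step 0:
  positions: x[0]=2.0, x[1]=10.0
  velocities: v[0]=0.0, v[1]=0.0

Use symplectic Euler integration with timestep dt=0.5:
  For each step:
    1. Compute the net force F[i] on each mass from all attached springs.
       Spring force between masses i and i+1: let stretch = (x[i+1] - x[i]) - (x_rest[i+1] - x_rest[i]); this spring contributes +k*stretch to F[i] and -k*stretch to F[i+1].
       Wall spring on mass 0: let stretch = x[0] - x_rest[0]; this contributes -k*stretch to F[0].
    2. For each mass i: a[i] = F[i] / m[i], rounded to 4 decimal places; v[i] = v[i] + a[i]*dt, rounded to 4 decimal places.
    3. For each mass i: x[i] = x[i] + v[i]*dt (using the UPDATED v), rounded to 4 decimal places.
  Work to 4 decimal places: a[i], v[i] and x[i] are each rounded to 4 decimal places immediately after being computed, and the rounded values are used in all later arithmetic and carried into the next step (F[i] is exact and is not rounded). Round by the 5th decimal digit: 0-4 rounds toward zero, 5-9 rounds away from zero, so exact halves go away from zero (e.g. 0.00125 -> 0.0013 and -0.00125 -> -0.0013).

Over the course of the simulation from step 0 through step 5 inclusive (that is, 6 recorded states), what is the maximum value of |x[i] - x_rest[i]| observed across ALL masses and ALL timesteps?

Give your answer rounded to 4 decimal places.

Step 0: x=[2.0000 10.0000] v=[0.0000 0.0000]
Step 1: x=[5.0000 9.0000] v=[6.0000 -2.0000]
Step 2: x=[7.5000 8.0000] v=[5.0000 -2.0000]
Step 3: x=[6.5000 7.8750] v=[-2.0000 -0.2500]
Step 4: x=[2.9375 8.4063] v=[-7.1250 1.0625]
Step 5: x=[0.6407 8.5704] v=[-4.5937 0.3281]
Max displacement = 3.5000

Answer: 3.5000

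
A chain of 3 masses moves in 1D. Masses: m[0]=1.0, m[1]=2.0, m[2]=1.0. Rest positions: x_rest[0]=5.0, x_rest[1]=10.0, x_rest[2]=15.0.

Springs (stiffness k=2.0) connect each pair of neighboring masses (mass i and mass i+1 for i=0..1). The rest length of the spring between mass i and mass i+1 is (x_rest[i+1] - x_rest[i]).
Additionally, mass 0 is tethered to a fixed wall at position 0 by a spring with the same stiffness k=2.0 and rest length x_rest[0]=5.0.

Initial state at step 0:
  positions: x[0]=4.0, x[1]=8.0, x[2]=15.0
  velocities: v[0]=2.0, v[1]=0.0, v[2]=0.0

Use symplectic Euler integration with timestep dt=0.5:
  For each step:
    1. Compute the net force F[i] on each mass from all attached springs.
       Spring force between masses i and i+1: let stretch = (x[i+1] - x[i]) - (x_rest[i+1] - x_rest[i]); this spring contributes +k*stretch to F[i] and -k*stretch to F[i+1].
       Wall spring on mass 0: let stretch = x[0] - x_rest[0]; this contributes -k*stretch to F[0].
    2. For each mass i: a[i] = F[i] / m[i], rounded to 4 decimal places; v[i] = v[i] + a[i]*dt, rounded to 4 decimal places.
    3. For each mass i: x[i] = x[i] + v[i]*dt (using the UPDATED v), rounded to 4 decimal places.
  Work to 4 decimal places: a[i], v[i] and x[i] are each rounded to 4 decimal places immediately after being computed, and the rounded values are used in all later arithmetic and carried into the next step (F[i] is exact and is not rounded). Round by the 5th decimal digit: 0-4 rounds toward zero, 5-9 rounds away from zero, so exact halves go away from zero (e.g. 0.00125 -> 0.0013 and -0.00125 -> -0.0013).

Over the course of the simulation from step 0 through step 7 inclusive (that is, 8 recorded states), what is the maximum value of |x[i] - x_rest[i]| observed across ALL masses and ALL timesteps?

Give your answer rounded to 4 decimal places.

Step 0: x=[4.0000 8.0000 15.0000] v=[2.0000 0.0000 0.0000]
Step 1: x=[5.0000 8.7500 14.0000] v=[2.0000 1.5000 -2.0000]
Step 2: x=[5.3750 9.8750 12.8750] v=[0.7500 2.2500 -2.2500]
Step 3: x=[5.3125 10.6250 12.7500] v=[-0.1250 1.5000 -0.2500]
Step 4: x=[5.2500 10.5781 14.0625] v=[-0.1250 -0.0938 2.6250]
Step 5: x=[5.2266 10.0703 16.1328] v=[-0.0469 -1.0157 4.1406]
Step 6: x=[5.0117 9.8672 17.6719] v=[-0.4298 -0.4063 3.0781]
Step 7: x=[4.7187 10.4014 17.8086] v=[-0.5860 1.0683 0.2734]
Max displacement = 2.8086

Answer: 2.8086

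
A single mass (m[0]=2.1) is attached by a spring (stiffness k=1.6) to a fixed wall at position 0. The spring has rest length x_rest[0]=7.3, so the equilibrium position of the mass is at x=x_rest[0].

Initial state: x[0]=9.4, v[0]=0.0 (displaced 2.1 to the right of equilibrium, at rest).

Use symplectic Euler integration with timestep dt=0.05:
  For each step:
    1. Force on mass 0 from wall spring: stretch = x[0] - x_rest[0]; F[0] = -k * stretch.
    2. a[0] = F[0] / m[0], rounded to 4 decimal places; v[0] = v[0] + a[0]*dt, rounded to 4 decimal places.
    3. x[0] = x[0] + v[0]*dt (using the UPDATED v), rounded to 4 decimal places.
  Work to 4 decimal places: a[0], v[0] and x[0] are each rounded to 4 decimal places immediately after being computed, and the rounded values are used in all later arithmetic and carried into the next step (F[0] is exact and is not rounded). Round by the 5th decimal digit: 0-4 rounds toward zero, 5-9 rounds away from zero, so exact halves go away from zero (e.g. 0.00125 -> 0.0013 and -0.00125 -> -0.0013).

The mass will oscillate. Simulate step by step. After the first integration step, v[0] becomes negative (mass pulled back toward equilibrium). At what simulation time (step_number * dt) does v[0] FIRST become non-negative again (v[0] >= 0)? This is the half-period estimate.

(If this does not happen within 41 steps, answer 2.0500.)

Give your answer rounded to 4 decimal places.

Step 0: x=[9.4000] v=[0.0000]
Step 1: x=[9.3960] v=[-0.0800]
Step 2: x=[9.3880] v=[-0.1599]
Step 3: x=[9.3760] v=[-0.2394]
Step 4: x=[9.3601] v=[-0.3185]
Step 5: x=[9.3403] v=[-0.3970]
Step 6: x=[9.3166] v=[-0.4747]
Step 7: x=[9.2890] v=[-0.5515]
Step 8: x=[9.2576] v=[-0.6273]
Step 9: x=[9.2225] v=[-0.7019]
Step 10: x=[9.1837] v=[-0.7751]
Step 11: x=[9.1414] v=[-0.8469]
Step 12: x=[9.0955] v=[-0.9171]
Step 13: x=[9.0462] v=[-0.9855]
Step 14: x=[8.9936] v=[-1.0520]
Step 15: x=[8.9378] v=[-1.1165]
Step 16: x=[8.8789] v=[-1.1789]
Step 17: x=[8.8169] v=[-1.2391]
Step 18: x=[8.7521] v=[-1.2969]
Step 19: x=[8.6845] v=[-1.3522]
Step 20: x=[8.6143] v=[-1.4049]
Step 21: x=[8.5416] v=[-1.4550]
Step 22: x=[8.4665] v=[-1.5023]
Step 23: x=[8.3892] v=[-1.5467]
Step 24: x=[8.3098] v=[-1.5882]
Step 25: x=[8.2285] v=[-1.6267]
Step 26: x=[8.1454] v=[-1.6621]
Step 27: x=[8.0607] v=[-1.6943]
Step 28: x=[7.9745] v=[-1.7233]
Step 29: x=[7.8871] v=[-1.7490]
Step 30: x=[7.7985] v=[-1.7714]
Step 31: x=[7.7090] v=[-1.7904]
Step 32: x=[7.6187] v=[-1.8060]
Step 33: x=[7.5278] v=[-1.8181]
Step 34: x=[7.4365] v=[-1.8268]
Step 35: x=[7.3449] v=[-1.8320]
Step 36: x=[7.2532] v=[-1.8337]
Step 37: x=[7.1616] v=[-1.8319]
Step 38: x=[7.0703] v=[-1.8266]
Step 39: x=[6.9794] v=[-1.8179]
Step 40: x=[6.8891] v=[-1.8057]
Step 41: x=[6.7996] v=[-1.7900]
v[0] did not become non-negative within 41 steps; using fallback time=2.0500

Answer: 2.0500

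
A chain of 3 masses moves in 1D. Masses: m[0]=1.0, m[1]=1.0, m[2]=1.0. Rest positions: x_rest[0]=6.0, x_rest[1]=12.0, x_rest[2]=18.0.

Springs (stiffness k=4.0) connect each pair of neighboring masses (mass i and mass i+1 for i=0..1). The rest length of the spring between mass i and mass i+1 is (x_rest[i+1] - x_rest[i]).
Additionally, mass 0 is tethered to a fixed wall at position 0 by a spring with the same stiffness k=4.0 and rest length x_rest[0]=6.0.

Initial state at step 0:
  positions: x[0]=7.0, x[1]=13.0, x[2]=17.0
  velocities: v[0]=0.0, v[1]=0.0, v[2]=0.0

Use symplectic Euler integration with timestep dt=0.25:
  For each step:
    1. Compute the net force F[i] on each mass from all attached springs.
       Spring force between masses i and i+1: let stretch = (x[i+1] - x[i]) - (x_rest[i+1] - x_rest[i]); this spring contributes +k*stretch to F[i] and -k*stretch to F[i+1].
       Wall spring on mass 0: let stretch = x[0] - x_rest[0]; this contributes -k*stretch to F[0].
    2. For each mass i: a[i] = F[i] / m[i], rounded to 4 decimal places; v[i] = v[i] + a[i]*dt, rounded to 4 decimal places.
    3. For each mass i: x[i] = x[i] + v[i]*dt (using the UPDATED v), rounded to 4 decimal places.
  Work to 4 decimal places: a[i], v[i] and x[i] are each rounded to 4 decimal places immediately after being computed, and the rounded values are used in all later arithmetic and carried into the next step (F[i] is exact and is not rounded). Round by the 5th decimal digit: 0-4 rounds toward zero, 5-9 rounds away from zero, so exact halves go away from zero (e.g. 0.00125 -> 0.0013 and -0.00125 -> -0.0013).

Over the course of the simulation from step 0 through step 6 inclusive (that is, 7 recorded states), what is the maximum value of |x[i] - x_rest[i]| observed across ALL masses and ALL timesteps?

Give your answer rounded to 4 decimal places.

Answer: 1.3183

Derivation:
Step 0: x=[7.0000 13.0000 17.0000] v=[0.0000 0.0000 0.0000]
Step 1: x=[6.7500 12.5000 17.5000] v=[-1.0000 -2.0000 2.0000]
Step 2: x=[6.2500 11.8125 18.2500] v=[-2.0000 -2.7500 3.0000]
Step 3: x=[5.5781 11.3438 18.8906] v=[-2.6875 -1.8750 2.5625]
Step 4: x=[4.9531 11.3203 19.1445] v=[-2.4999 -0.0939 1.0157]
Step 5: x=[4.6817 11.6611 18.9424] v=[-1.0858 1.3631 -0.8085]
Step 6: x=[4.9847 12.0774 18.4200] v=[1.2119 1.6650 -2.0898]
Max displacement = 1.3183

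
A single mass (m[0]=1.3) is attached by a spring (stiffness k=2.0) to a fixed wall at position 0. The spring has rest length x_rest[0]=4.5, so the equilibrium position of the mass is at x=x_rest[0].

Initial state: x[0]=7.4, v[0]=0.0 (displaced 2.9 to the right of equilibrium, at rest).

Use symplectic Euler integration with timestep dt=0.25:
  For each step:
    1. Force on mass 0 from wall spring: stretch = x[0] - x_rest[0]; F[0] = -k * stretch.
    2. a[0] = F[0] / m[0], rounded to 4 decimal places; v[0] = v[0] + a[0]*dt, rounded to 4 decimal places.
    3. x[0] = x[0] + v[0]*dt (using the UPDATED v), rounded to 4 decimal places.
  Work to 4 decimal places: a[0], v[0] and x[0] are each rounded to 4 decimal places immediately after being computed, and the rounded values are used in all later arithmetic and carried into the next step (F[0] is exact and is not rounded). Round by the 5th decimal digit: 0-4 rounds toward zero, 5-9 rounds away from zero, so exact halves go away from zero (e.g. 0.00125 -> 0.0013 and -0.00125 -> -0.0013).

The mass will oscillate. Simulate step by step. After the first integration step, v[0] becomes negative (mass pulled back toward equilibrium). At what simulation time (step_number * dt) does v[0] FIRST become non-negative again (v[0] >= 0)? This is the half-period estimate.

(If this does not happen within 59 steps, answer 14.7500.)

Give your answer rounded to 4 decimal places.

Step 0: x=[7.4000] v=[0.0000]
Step 1: x=[7.1212] v=[-1.1154]
Step 2: x=[6.5903] v=[-2.1236]
Step 3: x=[5.8584] v=[-2.9276]
Step 4: x=[4.9959] v=[-3.4501]
Step 5: x=[4.0857] v=[-3.6408]
Step 6: x=[3.2153] v=[-3.4815]
Step 7: x=[2.4685] v=[-2.9874]
Step 8: x=[1.9170] v=[-2.2061]
Step 9: x=[1.6138] v=[-1.2127]
Step 10: x=[1.5882] v=[-0.1026]
Step 11: x=[1.8425] v=[1.0173]
First v>=0 after going negative at step 11, time=2.7500

Answer: 2.7500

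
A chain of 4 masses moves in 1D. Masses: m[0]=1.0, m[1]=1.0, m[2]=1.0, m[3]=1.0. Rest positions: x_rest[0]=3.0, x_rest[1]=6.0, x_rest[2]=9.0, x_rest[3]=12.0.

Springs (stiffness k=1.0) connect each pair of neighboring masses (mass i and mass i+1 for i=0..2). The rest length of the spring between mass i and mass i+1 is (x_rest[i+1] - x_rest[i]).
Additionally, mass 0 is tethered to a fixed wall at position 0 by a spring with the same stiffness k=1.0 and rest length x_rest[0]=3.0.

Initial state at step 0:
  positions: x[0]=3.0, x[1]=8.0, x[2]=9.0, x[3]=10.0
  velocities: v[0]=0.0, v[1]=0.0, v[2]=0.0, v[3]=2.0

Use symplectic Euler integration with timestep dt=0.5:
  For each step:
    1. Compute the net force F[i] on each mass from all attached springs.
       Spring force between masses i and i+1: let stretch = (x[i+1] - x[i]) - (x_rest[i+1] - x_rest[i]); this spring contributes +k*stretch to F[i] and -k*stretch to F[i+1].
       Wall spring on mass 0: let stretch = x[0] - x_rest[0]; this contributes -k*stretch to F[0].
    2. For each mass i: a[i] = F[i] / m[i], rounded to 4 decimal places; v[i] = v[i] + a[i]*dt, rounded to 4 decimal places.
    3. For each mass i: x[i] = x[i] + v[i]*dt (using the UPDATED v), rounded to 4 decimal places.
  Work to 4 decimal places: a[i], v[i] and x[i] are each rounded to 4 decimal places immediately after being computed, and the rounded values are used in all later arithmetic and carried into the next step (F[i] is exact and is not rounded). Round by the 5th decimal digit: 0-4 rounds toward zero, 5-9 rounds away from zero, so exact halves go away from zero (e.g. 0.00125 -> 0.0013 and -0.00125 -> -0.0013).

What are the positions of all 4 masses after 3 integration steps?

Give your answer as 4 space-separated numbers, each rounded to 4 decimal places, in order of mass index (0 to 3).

Step 0: x=[3.0000 8.0000 9.0000 10.0000] v=[0.0000 0.0000 0.0000 2.0000]
Step 1: x=[3.5000 7.0000 9.0000 11.5000] v=[1.0000 -2.0000 0.0000 3.0000]
Step 2: x=[4.0000 5.6250 9.1250 13.1250] v=[1.0000 -2.7500 0.2500 3.2500]
Step 3: x=[3.9063 4.7188 9.3750 14.5000] v=[-0.1875 -1.8125 0.5000 2.7500]

Answer: 3.9063 4.7188 9.3750 14.5000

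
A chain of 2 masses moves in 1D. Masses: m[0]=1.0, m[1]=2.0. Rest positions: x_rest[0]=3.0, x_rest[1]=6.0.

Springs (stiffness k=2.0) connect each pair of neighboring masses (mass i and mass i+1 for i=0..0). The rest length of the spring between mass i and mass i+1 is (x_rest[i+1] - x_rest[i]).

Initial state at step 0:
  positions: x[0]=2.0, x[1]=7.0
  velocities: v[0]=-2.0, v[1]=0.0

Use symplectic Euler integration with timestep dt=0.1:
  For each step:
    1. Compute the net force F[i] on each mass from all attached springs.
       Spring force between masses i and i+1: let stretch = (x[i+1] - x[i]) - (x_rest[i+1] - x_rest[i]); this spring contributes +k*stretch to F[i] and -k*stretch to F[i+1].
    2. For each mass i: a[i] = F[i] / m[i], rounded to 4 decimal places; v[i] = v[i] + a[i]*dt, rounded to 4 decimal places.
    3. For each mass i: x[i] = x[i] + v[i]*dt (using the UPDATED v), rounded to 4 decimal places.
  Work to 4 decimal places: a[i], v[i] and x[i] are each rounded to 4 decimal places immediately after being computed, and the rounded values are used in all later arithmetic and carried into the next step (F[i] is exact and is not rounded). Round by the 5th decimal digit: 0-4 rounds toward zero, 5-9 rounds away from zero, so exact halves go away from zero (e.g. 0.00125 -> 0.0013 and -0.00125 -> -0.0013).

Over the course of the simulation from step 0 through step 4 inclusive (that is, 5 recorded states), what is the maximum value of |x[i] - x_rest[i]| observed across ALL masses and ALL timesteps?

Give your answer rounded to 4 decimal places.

Step 0: x=[2.0000 7.0000] v=[-2.0000 0.0000]
Step 1: x=[1.8400 6.9800] v=[-1.6000 -0.2000]
Step 2: x=[1.7228 6.9386] v=[-1.1720 -0.4140]
Step 3: x=[1.6499 6.8750] v=[-0.7288 -0.6356]
Step 4: x=[1.6215 6.7892] v=[-0.2838 -0.8581]
Max displacement = 1.3785

Answer: 1.3785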